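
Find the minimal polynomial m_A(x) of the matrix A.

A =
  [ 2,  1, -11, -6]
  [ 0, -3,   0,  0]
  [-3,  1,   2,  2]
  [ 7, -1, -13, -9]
x^3 + 5*x^2 + 3*x - 9

The characteristic polynomial is χ_A(x) = (x - 1)*(x + 3)^3, so the eigenvalues are known. The minimal polynomial is
  m_A(x) = Π_λ (x − λ)^{k_λ}
where k_λ is the size of the *largest* Jordan block for λ (equivalently, the smallest k with (A − λI)^k v = 0 for every generalised eigenvector v of λ).

  λ = -3: largest Jordan block has size 2, contributing (x + 3)^2
  λ = 1: largest Jordan block has size 1, contributing (x − 1)

So m_A(x) = (x - 1)*(x + 3)^2 = x^3 + 5*x^2 + 3*x - 9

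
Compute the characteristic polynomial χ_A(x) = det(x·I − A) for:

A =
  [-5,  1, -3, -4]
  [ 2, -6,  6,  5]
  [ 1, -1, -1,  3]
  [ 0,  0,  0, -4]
x^4 + 16*x^3 + 96*x^2 + 256*x + 256

Expanding det(x·I − A) (e.g. by cofactor expansion or by noting that A is similar to its Jordan form J, which has the same characteristic polynomial as A) gives
  χ_A(x) = x^4 + 16*x^3 + 96*x^2 + 256*x + 256
which factors as (x + 4)^4. The eigenvalues (with algebraic multiplicities) are λ = -4 with multiplicity 4.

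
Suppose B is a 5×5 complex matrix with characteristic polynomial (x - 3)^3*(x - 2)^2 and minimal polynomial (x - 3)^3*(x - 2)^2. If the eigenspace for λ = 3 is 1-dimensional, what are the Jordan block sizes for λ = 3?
Block sizes for λ = 3: [3]

Step 1 — from the characteristic polynomial, algebraic multiplicity of λ = 3 is 3. From dim ker(B − (3)·I) = 1, there are exactly 1 Jordan blocks for λ = 3.
Step 2 — from the minimal polynomial, the factor (x − 3)^3 tells us the largest block for λ = 3 has size 3.
Step 3 — with total size 3, 1 blocks, and largest block 3, the block sizes (in nonincreasing order) are [3].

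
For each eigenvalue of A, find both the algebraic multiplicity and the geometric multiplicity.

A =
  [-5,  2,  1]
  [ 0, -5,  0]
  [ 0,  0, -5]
λ = -5: alg = 3, geom = 2

Step 1 — factor the characteristic polynomial to read off the algebraic multiplicities:
  χ_A(x) = (x + 5)^3

Step 2 — compute geometric multiplicities via the rank-nullity identity g(λ) = n − rank(A − λI):
  rank(A − (-5)·I) = 1, so dim ker(A − (-5)·I) = n − 1 = 2

Summary:
  λ = -5: algebraic multiplicity = 3, geometric multiplicity = 2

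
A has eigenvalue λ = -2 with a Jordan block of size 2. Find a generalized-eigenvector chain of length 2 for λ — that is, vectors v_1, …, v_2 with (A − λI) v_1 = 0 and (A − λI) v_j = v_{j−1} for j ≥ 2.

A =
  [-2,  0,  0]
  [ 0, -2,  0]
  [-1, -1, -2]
A Jordan chain for λ = -2 of length 2:
v_1 = (0, 0, -1)ᵀ
v_2 = (1, 0, 0)ᵀ

Let N = A − (-2)·I. We want v_2 with N^2 v_2 = 0 but N^1 v_2 ≠ 0; then v_{j-1} := N · v_j for j = 2, …, 2.

Pick v_2 = (1, 0, 0)ᵀ.
Then v_1 = N · v_2 = (0, 0, -1)ᵀ.

Sanity check: (A − (-2)·I) v_1 = (0, 0, 0)ᵀ = 0. ✓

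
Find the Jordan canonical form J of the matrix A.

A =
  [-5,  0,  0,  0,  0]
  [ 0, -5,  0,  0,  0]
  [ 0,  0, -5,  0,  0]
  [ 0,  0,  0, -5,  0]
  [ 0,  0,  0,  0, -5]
J_1(-5) ⊕ J_1(-5) ⊕ J_1(-5) ⊕ J_1(-5) ⊕ J_1(-5)

The characteristic polynomial is
  det(x·I − A) = x^5 + 25*x^4 + 250*x^3 + 1250*x^2 + 3125*x + 3125 = (x + 5)^5

Eigenvalues and multiplicities (the geometric multiplicity of λ is n − rank(A − λI), which equals the number of Jordan blocks for λ):
  λ = -5: algebraic multiplicity = 5, geometric multiplicity = 5

Determining the block sizes for each eigenvalue:
  λ = -5: gm = am = 5, so every block has size 1 → block sizes [1, 1, 1, 1, 1]

Assembling the blocks gives a Jordan form
J =
  [-5,  0,  0,  0,  0]
  [ 0, -5,  0,  0,  0]
  [ 0,  0, -5,  0,  0]
  [ 0,  0,  0, -5,  0]
  [ 0,  0,  0,  0, -5]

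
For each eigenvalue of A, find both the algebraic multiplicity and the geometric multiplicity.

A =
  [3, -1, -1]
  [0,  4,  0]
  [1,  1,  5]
λ = 4: alg = 3, geom = 2

Step 1 — factor the characteristic polynomial to read off the algebraic multiplicities:
  χ_A(x) = (x - 4)^3

Step 2 — compute geometric multiplicities via the rank-nullity identity g(λ) = n − rank(A − λI):
  rank(A − (4)·I) = 1, so dim ker(A − (4)·I) = n − 1 = 2

Summary:
  λ = 4: algebraic multiplicity = 3, geometric multiplicity = 2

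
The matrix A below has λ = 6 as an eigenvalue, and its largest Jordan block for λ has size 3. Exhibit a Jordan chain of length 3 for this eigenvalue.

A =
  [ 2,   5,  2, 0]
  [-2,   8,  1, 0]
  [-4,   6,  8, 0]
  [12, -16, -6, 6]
A Jordan chain for λ = 6 of length 3:
v_1 = (-2, 0, -4, 8)ᵀ
v_2 = (-4, -2, -4, 12)ᵀ
v_3 = (1, 0, 0, 0)ᵀ

Let N = A − (6)·I. We want v_3 with N^3 v_3 = 0 but N^2 v_3 ≠ 0; then v_{j-1} := N · v_j for j = 3, …, 2.

Pick v_3 = (1, 0, 0, 0)ᵀ.
Then v_2 = N · v_3 = (-4, -2, -4, 12)ᵀ.
Then v_1 = N · v_2 = (-2, 0, -4, 8)ᵀ.

Sanity check: (A − (6)·I) v_1 = (0, 0, 0, 0)ᵀ = 0. ✓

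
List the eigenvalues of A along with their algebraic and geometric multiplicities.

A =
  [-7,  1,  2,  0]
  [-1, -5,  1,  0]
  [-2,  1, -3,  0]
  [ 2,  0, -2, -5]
λ = -5: alg = 4, geom = 2

Step 1 — factor the characteristic polynomial to read off the algebraic multiplicities:
  χ_A(x) = (x + 5)^4

Step 2 — compute geometric multiplicities via the rank-nullity identity g(λ) = n − rank(A − λI):
  rank(A − (-5)·I) = 2, so dim ker(A − (-5)·I) = n − 2 = 2

Summary:
  λ = -5: algebraic multiplicity = 4, geometric multiplicity = 2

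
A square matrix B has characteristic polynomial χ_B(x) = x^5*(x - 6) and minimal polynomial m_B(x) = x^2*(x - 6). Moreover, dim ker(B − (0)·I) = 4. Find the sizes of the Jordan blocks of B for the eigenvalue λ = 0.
Block sizes for λ = 0: [2, 1, 1, 1]

Step 1 — from the characteristic polynomial, algebraic multiplicity of λ = 0 is 5. From dim ker(B − (0)·I) = 4, there are exactly 4 Jordan blocks for λ = 0.
Step 2 — from the minimal polynomial, the factor (x − 0)^2 tells us the largest block for λ = 0 has size 2.
Step 3 — with total size 5, 4 blocks, and largest block 2, the block sizes (in nonincreasing order) are [2, 1, 1, 1].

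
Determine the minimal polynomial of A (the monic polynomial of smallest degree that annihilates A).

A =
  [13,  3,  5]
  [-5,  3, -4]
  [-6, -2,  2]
x^3 - 18*x^2 + 108*x - 216

The characteristic polynomial is χ_A(x) = (x - 6)^3, so the eigenvalues are known. The minimal polynomial is
  m_A(x) = Π_λ (x − λ)^{k_λ}
where k_λ is the size of the *largest* Jordan block for λ (equivalently, the smallest k with (A − λI)^k v = 0 for every generalised eigenvector v of λ).

  λ = 6: largest Jordan block has size 3, contributing (x − 6)^3

So m_A(x) = (x - 6)^3 = x^3 - 18*x^2 + 108*x - 216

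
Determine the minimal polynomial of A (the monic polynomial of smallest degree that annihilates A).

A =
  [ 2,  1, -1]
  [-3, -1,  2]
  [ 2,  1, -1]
x^3

The characteristic polynomial is χ_A(x) = x^3, so the eigenvalues are known. The minimal polynomial is
  m_A(x) = Π_λ (x − λ)^{k_λ}
where k_λ is the size of the *largest* Jordan block for λ (equivalently, the smallest k with (A − λI)^k v = 0 for every generalised eigenvector v of λ).

  λ = 0: largest Jordan block has size 3, contributing (x − 0)^3

So m_A(x) = x^3 = x^3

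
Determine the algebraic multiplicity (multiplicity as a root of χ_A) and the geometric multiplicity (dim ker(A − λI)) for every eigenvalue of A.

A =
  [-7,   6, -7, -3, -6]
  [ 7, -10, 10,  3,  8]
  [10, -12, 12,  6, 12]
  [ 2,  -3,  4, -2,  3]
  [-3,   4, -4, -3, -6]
λ = -5: alg = 1, geom = 1; λ = -2: alg = 4, geom = 2

Step 1 — factor the characteristic polynomial to read off the algebraic multiplicities:
  χ_A(x) = (x + 2)^4*(x + 5)

Step 2 — compute geometric multiplicities via the rank-nullity identity g(λ) = n − rank(A − λI):
  rank(A − (-5)·I) = 4, so dim ker(A − (-5)·I) = n − 4 = 1
  rank(A − (-2)·I) = 3, so dim ker(A − (-2)·I) = n − 3 = 2

Summary:
  λ = -5: algebraic multiplicity = 1, geometric multiplicity = 1
  λ = -2: algebraic multiplicity = 4, geometric multiplicity = 2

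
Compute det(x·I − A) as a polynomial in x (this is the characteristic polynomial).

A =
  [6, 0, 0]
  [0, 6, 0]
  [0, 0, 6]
x^3 - 18*x^2 + 108*x - 216

Expanding det(x·I − A) (e.g. by cofactor expansion or by noting that A is similar to its Jordan form J, which has the same characteristic polynomial as A) gives
  χ_A(x) = x^3 - 18*x^2 + 108*x - 216
which factors as (x - 6)^3. The eigenvalues (with algebraic multiplicities) are λ = 6 with multiplicity 3.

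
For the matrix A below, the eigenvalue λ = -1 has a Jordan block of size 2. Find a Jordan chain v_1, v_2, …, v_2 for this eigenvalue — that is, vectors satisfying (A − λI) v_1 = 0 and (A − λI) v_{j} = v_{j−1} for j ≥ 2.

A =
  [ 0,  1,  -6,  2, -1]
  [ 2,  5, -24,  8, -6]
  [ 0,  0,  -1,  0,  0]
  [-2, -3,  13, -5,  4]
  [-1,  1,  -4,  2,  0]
A Jordan chain for λ = -1 of length 2:
v_1 = (-2, -4, 0, 2, -2)ᵀ
v_2 = (1, 3, 1, 0, 0)ᵀ

Let N = A − (-1)·I. We want v_2 with N^2 v_2 = 0 but N^1 v_2 ≠ 0; then v_{j-1} := N · v_j for j = 2, …, 2.

Pick v_2 = (1, 3, 1, 0, 0)ᵀ.
Then v_1 = N · v_2 = (-2, -4, 0, 2, -2)ᵀ.

Sanity check: (A − (-1)·I) v_1 = (0, 0, 0, 0, 0)ᵀ = 0. ✓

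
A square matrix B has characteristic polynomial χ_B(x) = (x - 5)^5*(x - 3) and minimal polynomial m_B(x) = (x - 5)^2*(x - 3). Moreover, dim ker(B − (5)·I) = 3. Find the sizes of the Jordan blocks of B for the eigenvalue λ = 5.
Block sizes for λ = 5: [2, 2, 1]

Step 1 — from the characteristic polynomial, algebraic multiplicity of λ = 5 is 5. From dim ker(B − (5)·I) = 3, there are exactly 3 Jordan blocks for λ = 5.
Step 2 — from the minimal polynomial, the factor (x − 5)^2 tells us the largest block for λ = 5 has size 2.
Step 3 — with total size 5, 3 blocks, and largest block 2, the block sizes (in nonincreasing order) are [2, 2, 1].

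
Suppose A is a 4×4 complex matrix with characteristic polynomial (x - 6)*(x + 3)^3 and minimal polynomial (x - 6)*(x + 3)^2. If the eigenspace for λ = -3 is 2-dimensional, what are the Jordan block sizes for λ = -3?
Block sizes for λ = -3: [2, 1]

Step 1 — from the characteristic polynomial, algebraic multiplicity of λ = -3 is 3. From dim ker(A − (-3)·I) = 2, there are exactly 2 Jordan blocks for λ = -3.
Step 2 — from the minimal polynomial, the factor (x + 3)^2 tells us the largest block for λ = -3 has size 2.
Step 3 — with total size 3, 2 blocks, and largest block 2, the block sizes (in nonincreasing order) are [2, 1].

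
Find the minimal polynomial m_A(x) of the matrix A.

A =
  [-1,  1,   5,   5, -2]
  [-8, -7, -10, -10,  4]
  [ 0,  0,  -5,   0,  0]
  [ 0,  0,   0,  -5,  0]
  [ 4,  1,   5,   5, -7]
x^2 + 10*x + 25

The characteristic polynomial is χ_A(x) = (x + 5)^5, so the eigenvalues are known. The minimal polynomial is
  m_A(x) = Π_λ (x − λ)^{k_λ}
where k_λ is the size of the *largest* Jordan block for λ (equivalently, the smallest k with (A − λI)^k v = 0 for every generalised eigenvector v of λ).

  λ = -5: largest Jordan block has size 2, contributing (x + 5)^2

So m_A(x) = (x + 5)^2 = x^2 + 10*x + 25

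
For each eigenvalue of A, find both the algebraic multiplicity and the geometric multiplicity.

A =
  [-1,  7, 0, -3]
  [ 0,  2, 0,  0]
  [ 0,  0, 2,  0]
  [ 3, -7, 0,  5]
λ = 2: alg = 4, geom = 3

Step 1 — factor the characteristic polynomial to read off the algebraic multiplicities:
  χ_A(x) = (x - 2)^4

Step 2 — compute geometric multiplicities via the rank-nullity identity g(λ) = n − rank(A − λI):
  rank(A − (2)·I) = 1, so dim ker(A − (2)·I) = n − 1 = 3

Summary:
  λ = 2: algebraic multiplicity = 4, geometric multiplicity = 3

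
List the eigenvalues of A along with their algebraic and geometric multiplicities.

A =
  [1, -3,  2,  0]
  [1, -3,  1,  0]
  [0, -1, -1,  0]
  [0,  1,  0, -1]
λ = -1: alg = 4, geom = 2

Step 1 — factor the characteristic polynomial to read off the algebraic multiplicities:
  χ_A(x) = (x + 1)^4

Step 2 — compute geometric multiplicities via the rank-nullity identity g(λ) = n − rank(A − λI):
  rank(A − (-1)·I) = 2, so dim ker(A − (-1)·I) = n − 2 = 2

Summary:
  λ = -1: algebraic multiplicity = 4, geometric multiplicity = 2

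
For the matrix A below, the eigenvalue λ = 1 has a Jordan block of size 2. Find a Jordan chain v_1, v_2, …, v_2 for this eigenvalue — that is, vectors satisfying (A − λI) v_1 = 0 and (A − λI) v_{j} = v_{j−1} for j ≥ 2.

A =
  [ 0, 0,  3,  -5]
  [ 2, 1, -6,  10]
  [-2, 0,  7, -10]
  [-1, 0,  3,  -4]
A Jordan chain for λ = 1 of length 2:
v_1 = (-1, 2, -2, -1)ᵀ
v_2 = (1, 0, 0, 0)ᵀ

Let N = A − (1)·I. We want v_2 with N^2 v_2 = 0 but N^1 v_2 ≠ 0; then v_{j-1} := N · v_j for j = 2, …, 2.

Pick v_2 = (1, 0, 0, 0)ᵀ.
Then v_1 = N · v_2 = (-1, 2, -2, -1)ᵀ.

Sanity check: (A − (1)·I) v_1 = (0, 0, 0, 0)ᵀ = 0. ✓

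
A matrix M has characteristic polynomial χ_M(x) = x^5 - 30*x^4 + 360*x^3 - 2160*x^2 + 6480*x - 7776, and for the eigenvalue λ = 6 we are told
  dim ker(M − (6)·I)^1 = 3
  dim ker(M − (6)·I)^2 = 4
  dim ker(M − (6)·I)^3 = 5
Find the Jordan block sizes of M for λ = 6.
Block sizes for λ = 6: [3, 1, 1]

From the dimensions of kernels of powers, the number of Jordan blocks of size at least j is d_j − d_{j−1} where d_j = dim ker(N^j) (with d_0 = 0). Computing the differences gives [3, 1, 1].
The number of blocks of size exactly k is (#blocks of size ≥ k) − (#blocks of size ≥ k + 1), so the partition is: 2 block(s) of size 1, 1 block(s) of size 3.
In nonincreasing order the block sizes are [3, 1, 1].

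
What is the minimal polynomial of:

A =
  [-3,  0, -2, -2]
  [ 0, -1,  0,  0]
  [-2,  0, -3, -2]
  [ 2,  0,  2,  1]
x^2 + 4*x + 3

The characteristic polynomial is χ_A(x) = (x + 1)^3*(x + 3), so the eigenvalues are known. The minimal polynomial is
  m_A(x) = Π_λ (x − λ)^{k_λ}
where k_λ is the size of the *largest* Jordan block for λ (equivalently, the smallest k with (A − λI)^k v = 0 for every generalised eigenvector v of λ).

  λ = -3: largest Jordan block has size 1, contributing (x + 3)
  λ = -1: largest Jordan block has size 1, contributing (x + 1)

So m_A(x) = (x + 1)*(x + 3) = x^2 + 4*x + 3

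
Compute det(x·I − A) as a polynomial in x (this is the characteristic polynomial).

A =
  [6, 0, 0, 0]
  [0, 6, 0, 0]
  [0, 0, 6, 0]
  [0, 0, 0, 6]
x^4 - 24*x^3 + 216*x^2 - 864*x + 1296

Expanding det(x·I − A) (e.g. by cofactor expansion or by noting that A is similar to its Jordan form J, which has the same characteristic polynomial as A) gives
  χ_A(x) = x^4 - 24*x^3 + 216*x^2 - 864*x + 1296
which factors as (x - 6)^4. The eigenvalues (with algebraic multiplicities) are λ = 6 with multiplicity 4.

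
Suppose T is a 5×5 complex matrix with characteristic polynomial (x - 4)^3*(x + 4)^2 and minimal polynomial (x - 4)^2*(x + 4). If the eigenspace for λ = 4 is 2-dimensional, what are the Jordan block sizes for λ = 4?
Block sizes for λ = 4: [2, 1]

Step 1 — from the characteristic polynomial, algebraic multiplicity of λ = 4 is 3. From dim ker(T − (4)·I) = 2, there are exactly 2 Jordan blocks for λ = 4.
Step 2 — from the minimal polynomial, the factor (x − 4)^2 tells us the largest block for λ = 4 has size 2.
Step 3 — with total size 3, 2 blocks, and largest block 2, the block sizes (in nonincreasing order) are [2, 1].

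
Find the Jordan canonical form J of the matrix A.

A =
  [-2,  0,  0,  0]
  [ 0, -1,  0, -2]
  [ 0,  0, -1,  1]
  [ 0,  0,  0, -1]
J_1(-2) ⊕ J_2(-1) ⊕ J_1(-1)

The characteristic polynomial is
  det(x·I − A) = x^4 + 5*x^3 + 9*x^2 + 7*x + 2 = (x + 1)^3*(x + 2)

Eigenvalues and multiplicities (the geometric multiplicity of λ is n − rank(A − λI), which equals the number of Jordan blocks for λ):
  λ = -2: algebraic multiplicity = 1, geometric multiplicity = 1
  λ = -1: algebraic multiplicity = 3, geometric multiplicity = 2

Determining the block sizes for each eigenvalue:
  λ = -2: one block (gm = 1), so the single block has size am = 1 → block sizes [1]
  λ = -1: 2 blocks summing to 3 forces exactly one block of size 2 and the rest size 1 → block sizes [2, 1]

Assembling the blocks gives a Jordan form
J =
  [-2,  0,  0,  0]
  [ 0, -1,  1,  0]
  [ 0,  0, -1,  0]
  [ 0,  0,  0, -1]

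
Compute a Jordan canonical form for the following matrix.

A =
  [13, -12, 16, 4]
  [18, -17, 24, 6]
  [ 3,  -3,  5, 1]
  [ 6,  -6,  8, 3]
J_2(1) ⊕ J_1(1) ⊕ J_1(1)

The characteristic polynomial is
  det(x·I − A) = x^4 - 4*x^3 + 6*x^2 - 4*x + 1 = (x - 1)^4

Eigenvalues and multiplicities (the geometric multiplicity of λ is n − rank(A − λI), which equals the number of Jordan blocks for λ):
  λ = 1: algebraic multiplicity = 4, geometric multiplicity = 3

Determining the block sizes for each eigenvalue:
  λ = 1: 3 blocks summing to 4 forces exactly one block of size 2 and the rest size 1 → block sizes [2, 1, 1]

Assembling the blocks gives a Jordan form
J =
  [1, 1, 0, 0]
  [0, 1, 0, 0]
  [0, 0, 1, 0]
  [0, 0, 0, 1]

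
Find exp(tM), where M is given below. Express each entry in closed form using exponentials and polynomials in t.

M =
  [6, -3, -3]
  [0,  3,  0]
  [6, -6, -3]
e^{tM} =
  [2*exp(3*t) - 1, 1 - exp(3*t), 1 - exp(3*t)]
  [0, exp(3*t), 0]
  [2*exp(3*t) - 2, 2 - 2*exp(3*t), 2 - exp(3*t)]

Strategy: write M = P · J · P⁻¹ where J is a Jordan canonical form, so e^{tM} = P · e^{tJ} · P⁻¹, and e^{tJ} can be computed block-by-block.

M has Jordan form
J =
  [0, 0, 0]
  [0, 3, 0]
  [0, 0, 3]
(up to reordering of blocks).

Per-block formulas:
  For a 1×1 block at λ = 3: exp(t · [3]) = [e^(3t)].
  For a 1×1 block at λ = 0: exp(t · [0]) = [e^(0t)].

After assembling e^{tJ} and conjugating by P, we get:

e^{tM} =
  [2*exp(3*t) - 1, 1 - exp(3*t), 1 - exp(3*t)]
  [0, exp(3*t), 0]
  [2*exp(3*t) - 2, 2 - 2*exp(3*t), 2 - exp(3*t)]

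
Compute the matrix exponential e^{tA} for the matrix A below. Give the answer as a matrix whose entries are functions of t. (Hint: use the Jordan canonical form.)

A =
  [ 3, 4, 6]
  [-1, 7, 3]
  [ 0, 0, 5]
e^{tA} =
  [-2*t*exp(5*t) + exp(5*t), 4*t*exp(5*t), 6*t*exp(5*t)]
  [-t*exp(5*t), 2*t*exp(5*t) + exp(5*t), 3*t*exp(5*t)]
  [0, 0, exp(5*t)]

Strategy: write A = P · J · P⁻¹ where J is a Jordan canonical form, so e^{tA} = P · e^{tJ} · P⁻¹, and e^{tJ} can be computed block-by-block.

A has Jordan form
J =
  [5, 1, 0]
  [0, 5, 0]
  [0, 0, 5]
(up to reordering of blocks).

Per-block formulas:
  For a 1×1 block at λ = 5: exp(t · [5]) = [e^(5t)].
  For a 2×2 Jordan block J_2(5): exp(t · J_2(5)) = e^(5t)·(I + t·N), where N is the 2×2 nilpotent shift.

After assembling e^{tJ} and conjugating by P, we get:

e^{tA} =
  [-2*t*exp(5*t) + exp(5*t), 4*t*exp(5*t), 6*t*exp(5*t)]
  [-t*exp(5*t), 2*t*exp(5*t) + exp(5*t), 3*t*exp(5*t)]
  [0, 0, exp(5*t)]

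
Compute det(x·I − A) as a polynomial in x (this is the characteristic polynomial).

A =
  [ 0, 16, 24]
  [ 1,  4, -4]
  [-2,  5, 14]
x^3 - 18*x^2 + 108*x - 216

Expanding det(x·I − A) (e.g. by cofactor expansion or by noting that A is similar to its Jordan form J, which has the same characteristic polynomial as A) gives
  χ_A(x) = x^3 - 18*x^2 + 108*x - 216
which factors as (x - 6)^3. The eigenvalues (with algebraic multiplicities) are λ = 6 with multiplicity 3.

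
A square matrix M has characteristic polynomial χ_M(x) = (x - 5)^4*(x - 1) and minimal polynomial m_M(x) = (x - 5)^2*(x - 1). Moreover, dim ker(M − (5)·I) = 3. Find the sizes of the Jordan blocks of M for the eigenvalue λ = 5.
Block sizes for λ = 5: [2, 1, 1]

Step 1 — from the characteristic polynomial, algebraic multiplicity of λ = 5 is 4. From dim ker(M − (5)·I) = 3, there are exactly 3 Jordan blocks for λ = 5.
Step 2 — from the minimal polynomial, the factor (x − 5)^2 tells us the largest block for λ = 5 has size 2.
Step 3 — with total size 4, 3 blocks, and largest block 2, the block sizes (in nonincreasing order) are [2, 1, 1].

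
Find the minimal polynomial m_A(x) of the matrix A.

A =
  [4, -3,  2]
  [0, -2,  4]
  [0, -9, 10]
x^2 - 8*x + 16

The characteristic polynomial is χ_A(x) = (x - 4)^3, so the eigenvalues are known. The minimal polynomial is
  m_A(x) = Π_λ (x − λ)^{k_λ}
where k_λ is the size of the *largest* Jordan block for λ (equivalently, the smallest k with (A − λI)^k v = 0 for every generalised eigenvector v of λ).

  λ = 4: largest Jordan block has size 2, contributing (x − 4)^2

So m_A(x) = (x - 4)^2 = x^2 - 8*x + 16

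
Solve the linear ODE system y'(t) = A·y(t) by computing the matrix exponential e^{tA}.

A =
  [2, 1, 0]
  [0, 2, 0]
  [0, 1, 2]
e^{tA} =
  [exp(2*t), t*exp(2*t), 0]
  [0, exp(2*t), 0]
  [0, t*exp(2*t), exp(2*t)]

Strategy: write A = P · J · P⁻¹ where J is a Jordan canonical form, so e^{tA} = P · e^{tJ} · P⁻¹, and e^{tJ} can be computed block-by-block.

A has Jordan form
J =
  [2, 1, 0]
  [0, 2, 0]
  [0, 0, 2]
(up to reordering of blocks).

Per-block formulas:
  For a 2×2 Jordan block J_2(2): exp(t · J_2(2)) = e^(2t)·(I + t·N), where N is the 2×2 nilpotent shift.
  For a 1×1 block at λ = 2: exp(t · [2]) = [e^(2t)].

After assembling e^{tJ} and conjugating by P, we get:

e^{tA} =
  [exp(2*t), t*exp(2*t), 0]
  [0, exp(2*t), 0]
  [0, t*exp(2*t), exp(2*t)]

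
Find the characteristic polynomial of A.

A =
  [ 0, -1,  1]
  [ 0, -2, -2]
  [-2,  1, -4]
x^3 + 6*x^2 + 12*x + 8

Expanding det(x·I − A) (e.g. by cofactor expansion or by noting that A is similar to its Jordan form J, which has the same characteristic polynomial as A) gives
  χ_A(x) = x^3 + 6*x^2 + 12*x + 8
which factors as (x + 2)^3. The eigenvalues (with algebraic multiplicities) are λ = -2 with multiplicity 3.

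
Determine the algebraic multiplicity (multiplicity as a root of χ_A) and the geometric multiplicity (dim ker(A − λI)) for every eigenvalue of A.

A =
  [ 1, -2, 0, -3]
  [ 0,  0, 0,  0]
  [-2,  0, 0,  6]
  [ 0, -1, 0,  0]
λ = 0: alg = 3, geom = 2; λ = 1: alg = 1, geom = 1

Step 1 — factor the characteristic polynomial to read off the algebraic multiplicities:
  χ_A(x) = x^3*(x - 1)

Step 2 — compute geometric multiplicities via the rank-nullity identity g(λ) = n − rank(A − λI):
  rank(A − (0)·I) = 2, so dim ker(A − (0)·I) = n − 2 = 2
  rank(A − (1)·I) = 3, so dim ker(A − (1)·I) = n − 3 = 1

Summary:
  λ = 0: algebraic multiplicity = 3, geometric multiplicity = 2
  λ = 1: algebraic multiplicity = 1, geometric multiplicity = 1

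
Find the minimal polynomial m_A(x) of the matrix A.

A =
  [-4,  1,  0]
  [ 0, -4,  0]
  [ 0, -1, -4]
x^2 + 8*x + 16

The characteristic polynomial is χ_A(x) = (x + 4)^3, so the eigenvalues are known. The minimal polynomial is
  m_A(x) = Π_λ (x − λ)^{k_λ}
where k_λ is the size of the *largest* Jordan block for λ (equivalently, the smallest k with (A − λI)^k v = 0 for every generalised eigenvector v of λ).

  λ = -4: largest Jordan block has size 2, contributing (x + 4)^2

So m_A(x) = (x + 4)^2 = x^2 + 8*x + 16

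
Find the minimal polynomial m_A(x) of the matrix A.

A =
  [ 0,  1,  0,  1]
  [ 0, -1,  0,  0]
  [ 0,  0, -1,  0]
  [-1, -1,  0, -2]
x^2 + 2*x + 1

The characteristic polynomial is χ_A(x) = (x + 1)^4, so the eigenvalues are known. The minimal polynomial is
  m_A(x) = Π_λ (x − λ)^{k_λ}
where k_λ is the size of the *largest* Jordan block for λ (equivalently, the smallest k with (A − λI)^k v = 0 for every generalised eigenvector v of λ).

  λ = -1: largest Jordan block has size 2, contributing (x + 1)^2

So m_A(x) = (x + 1)^2 = x^2 + 2*x + 1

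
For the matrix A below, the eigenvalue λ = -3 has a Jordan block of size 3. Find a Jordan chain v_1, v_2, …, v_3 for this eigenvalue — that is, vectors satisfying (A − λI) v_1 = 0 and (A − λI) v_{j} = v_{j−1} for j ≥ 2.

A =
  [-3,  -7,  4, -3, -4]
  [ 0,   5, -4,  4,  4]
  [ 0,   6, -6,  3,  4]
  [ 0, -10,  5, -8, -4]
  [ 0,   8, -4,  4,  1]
A Jordan chain for λ = -3 of length 3:
v_1 = (-2, 0, 0, 0, 0)ᵀ
v_2 = (1, 0, -2, -2, 0)ᵀ
v_3 = (0, 1, 0, 0, -2)ᵀ

Let N = A − (-3)·I. We want v_3 with N^3 v_3 = 0 but N^2 v_3 ≠ 0; then v_{j-1} := N · v_j for j = 3, …, 2.

Pick v_3 = (0, 1, 0, 0, -2)ᵀ.
Then v_2 = N · v_3 = (1, 0, -2, -2, 0)ᵀ.
Then v_1 = N · v_2 = (-2, 0, 0, 0, 0)ᵀ.

Sanity check: (A − (-3)·I) v_1 = (0, 0, 0, 0, 0)ᵀ = 0. ✓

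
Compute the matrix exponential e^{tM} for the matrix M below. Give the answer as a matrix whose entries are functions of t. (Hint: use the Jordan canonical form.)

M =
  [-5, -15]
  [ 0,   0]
e^{tM} =
  [exp(-5*t), -3 + 3*exp(-5*t)]
  [0, 1]

Strategy: write M = P · J · P⁻¹ where J is a Jordan canonical form, so e^{tM} = P · e^{tJ} · P⁻¹, and e^{tJ} can be computed block-by-block.

M has Jordan form
J =
  [-5, 0]
  [ 0, 0]
(up to reordering of blocks).

Per-block formulas:
  For a 1×1 block at λ = -5: exp(t · [-5]) = [e^(-5t)].
  For a 1×1 block at λ = 0: exp(t · [0]) = [e^(0t)].

After assembling e^{tJ} and conjugating by P, we get:

e^{tM} =
  [exp(-5*t), -3 + 3*exp(-5*t)]
  [0, 1]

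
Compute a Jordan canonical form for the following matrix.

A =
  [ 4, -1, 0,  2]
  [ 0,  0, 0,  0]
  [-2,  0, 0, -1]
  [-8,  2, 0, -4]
J_2(0) ⊕ J_2(0)

The characteristic polynomial is
  det(x·I − A) = x^4

Eigenvalues and multiplicities (the geometric multiplicity of λ is n − rank(A − λI), which equals the number of Jordan blocks for λ):
  λ = 0: algebraic multiplicity = 4, geometric multiplicity = 2

Determining the block sizes for each eigenvalue:
  λ = 0: with am = 4 and gm = 2, the partition is not yet determined (e.g. several partitions of 4 into 2 parts exist). Let N = A − (0)·I. Computing rank(N^1) = 2, rank(N^2) = 0; the number of blocks of size ≥ j is rank(N^{j−1}) − rank(N^j), giving [2, 2]. So we have 2 block(s) of size 2 → block sizes [2, 2]

Assembling the blocks gives a Jordan form
J =
  [0, 1, 0, 0]
  [0, 0, 0, 0]
  [0, 0, 0, 1]
  [0, 0, 0, 0]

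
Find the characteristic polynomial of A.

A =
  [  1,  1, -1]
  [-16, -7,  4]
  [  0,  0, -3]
x^3 + 9*x^2 + 27*x + 27

Expanding det(x·I − A) (e.g. by cofactor expansion or by noting that A is similar to its Jordan form J, which has the same characteristic polynomial as A) gives
  χ_A(x) = x^3 + 9*x^2 + 27*x + 27
which factors as (x + 3)^3. The eigenvalues (with algebraic multiplicities) are λ = -3 with multiplicity 3.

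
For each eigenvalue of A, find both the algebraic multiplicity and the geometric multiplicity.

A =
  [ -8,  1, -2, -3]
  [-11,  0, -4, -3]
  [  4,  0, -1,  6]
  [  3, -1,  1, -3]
λ = -3: alg = 4, geom = 2

Step 1 — factor the characteristic polynomial to read off the algebraic multiplicities:
  χ_A(x) = (x + 3)^4

Step 2 — compute geometric multiplicities via the rank-nullity identity g(λ) = n − rank(A − λI):
  rank(A − (-3)·I) = 2, so dim ker(A − (-3)·I) = n − 2 = 2

Summary:
  λ = -3: algebraic multiplicity = 4, geometric multiplicity = 2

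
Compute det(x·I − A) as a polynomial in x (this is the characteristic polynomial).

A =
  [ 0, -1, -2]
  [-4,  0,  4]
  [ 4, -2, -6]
x^3 + 6*x^2 + 12*x + 8

Expanding det(x·I − A) (e.g. by cofactor expansion or by noting that A is similar to its Jordan form J, which has the same characteristic polynomial as A) gives
  χ_A(x) = x^3 + 6*x^2 + 12*x + 8
which factors as (x + 2)^3. The eigenvalues (with algebraic multiplicities) are λ = -2 with multiplicity 3.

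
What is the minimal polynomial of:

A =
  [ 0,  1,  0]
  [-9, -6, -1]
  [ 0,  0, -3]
x^3 + 9*x^2 + 27*x + 27

The characteristic polynomial is χ_A(x) = (x + 3)^3, so the eigenvalues are known. The minimal polynomial is
  m_A(x) = Π_λ (x − λ)^{k_λ}
where k_λ is the size of the *largest* Jordan block for λ (equivalently, the smallest k with (A − λI)^k v = 0 for every generalised eigenvector v of λ).

  λ = -3: largest Jordan block has size 3, contributing (x + 3)^3

So m_A(x) = (x + 3)^3 = x^3 + 9*x^2 + 27*x + 27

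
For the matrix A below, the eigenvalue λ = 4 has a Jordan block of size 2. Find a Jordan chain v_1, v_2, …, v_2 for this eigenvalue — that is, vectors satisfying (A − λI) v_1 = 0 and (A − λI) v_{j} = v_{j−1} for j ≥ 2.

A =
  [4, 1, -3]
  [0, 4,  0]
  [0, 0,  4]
A Jordan chain for λ = 4 of length 2:
v_1 = (1, 0, 0)ᵀ
v_2 = (0, 1, 0)ᵀ

Let N = A − (4)·I. We want v_2 with N^2 v_2 = 0 but N^1 v_2 ≠ 0; then v_{j-1} := N · v_j for j = 2, …, 2.

Pick v_2 = (0, 1, 0)ᵀ.
Then v_1 = N · v_2 = (1, 0, 0)ᵀ.

Sanity check: (A − (4)·I) v_1 = (0, 0, 0)ᵀ = 0. ✓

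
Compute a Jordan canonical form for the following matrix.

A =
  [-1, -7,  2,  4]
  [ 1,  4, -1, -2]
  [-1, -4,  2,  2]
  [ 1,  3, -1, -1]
J_3(1) ⊕ J_1(1)

The characteristic polynomial is
  det(x·I − A) = x^4 - 4*x^3 + 6*x^2 - 4*x + 1 = (x - 1)^4

Eigenvalues and multiplicities (the geometric multiplicity of λ is n − rank(A − λI), which equals the number of Jordan blocks for λ):
  λ = 1: algebraic multiplicity = 4, geometric multiplicity = 2

Determining the block sizes for each eigenvalue:
  λ = 1: with am = 4 and gm = 2, the partition is not yet determined (e.g. several partitions of 4 into 2 parts exist). Let N = A − (1)·I. Computing rank(N^1) = 2, rank(N^2) = 1, rank(N^3) = 0; the number of blocks of size ≥ j is rank(N^{j−1}) − rank(N^j), giving [2, 1, 1]. So we have 1 block(s) of size 3, 1 block(s) of size 1 → block sizes [3, 1]

Assembling the blocks gives a Jordan form
J =
  [1, 1, 0, 0]
  [0, 1, 1, 0]
  [0, 0, 1, 0]
  [0, 0, 0, 1]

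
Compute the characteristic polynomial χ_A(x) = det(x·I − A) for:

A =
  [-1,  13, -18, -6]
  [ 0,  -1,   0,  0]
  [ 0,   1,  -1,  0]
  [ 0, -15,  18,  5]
x^4 - 2*x^3 - 12*x^2 - 14*x - 5

Expanding det(x·I − A) (e.g. by cofactor expansion or by noting that A is similar to its Jordan form J, which has the same characteristic polynomial as A) gives
  χ_A(x) = x^4 - 2*x^3 - 12*x^2 - 14*x - 5
which factors as (x - 5)*(x + 1)^3. The eigenvalues (with algebraic multiplicities) are λ = -1 with multiplicity 3, λ = 5 with multiplicity 1.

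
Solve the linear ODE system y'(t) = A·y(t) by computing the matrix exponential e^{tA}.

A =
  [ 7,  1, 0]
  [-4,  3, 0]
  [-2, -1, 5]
e^{tA} =
  [2*t*exp(5*t) + exp(5*t), t*exp(5*t), 0]
  [-4*t*exp(5*t), -2*t*exp(5*t) + exp(5*t), 0]
  [-2*t*exp(5*t), -t*exp(5*t), exp(5*t)]

Strategy: write A = P · J · P⁻¹ where J is a Jordan canonical form, so e^{tA} = P · e^{tJ} · P⁻¹, and e^{tJ} can be computed block-by-block.

A has Jordan form
J =
  [5, 1, 0]
  [0, 5, 0]
  [0, 0, 5]
(up to reordering of blocks).

Per-block formulas:
  For a 2×2 Jordan block J_2(5): exp(t · J_2(5)) = e^(5t)·(I + t·N), where N is the 2×2 nilpotent shift.
  For a 1×1 block at λ = 5: exp(t · [5]) = [e^(5t)].

After assembling e^{tJ} and conjugating by P, we get:

e^{tA} =
  [2*t*exp(5*t) + exp(5*t), t*exp(5*t), 0]
  [-4*t*exp(5*t), -2*t*exp(5*t) + exp(5*t), 0]
  [-2*t*exp(5*t), -t*exp(5*t), exp(5*t)]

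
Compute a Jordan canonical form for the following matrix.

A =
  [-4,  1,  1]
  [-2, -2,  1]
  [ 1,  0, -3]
J_3(-3)

The characteristic polynomial is
  det(x·I − A) = x^3 + 9*x^2 + 27*x + 27 = (x + 3)^3

Eigenvalues and multiplicities (the geometric multiplicity of λ is n − rank(A − λI), which equals the number of Jordan blocks for λ):
  λ = -3: algebraic multiplicity = 3, geometric multiplicity = 1

Determining the block sizes for each eigenvalue:
  λ = -3: one block (gm = 1), so the single block has size am = 3 → block sizes [3]

Assembling the blocks gives a Jordan form
J =
  [-3,  1,  0]
  [ 0, -3,  1]
  [ 0,  0, -3]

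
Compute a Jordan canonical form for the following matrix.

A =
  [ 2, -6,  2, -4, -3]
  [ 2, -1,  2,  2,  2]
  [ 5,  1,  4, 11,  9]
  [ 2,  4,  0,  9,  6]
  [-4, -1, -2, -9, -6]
J_1(1) ⊕ J_1(1) ⊕ J_3(2)

The characteristic polynomial is
  det(x·I − A) = x^5 - 8*x^4 + 25*x^3 - 38*x^2 + 28*x - 8 = (x - 2)^3*(x - 1)^2

Eigenvalues and multiplicities (the geometric multiplicity of λ is n − rank(A − λI), which equals the number of Jordan blocks for λ):
  λ = 1: algebraic multiplicity = 2, geometric multiplicity = 2
  λ = 2: algebraic multiplicity = 3, geometric multiplicity = 1

Determining the block sizes for each eigenvalue:
  λ = 1: gm = am = 2, so every block has size 1 → block sizes [1, 1]
  λ = 2: one block (gm = 1), so the single block has size am = 3 → block sizes [3]

Assembling the blocks gives a Jordan form
J =
  [1, 0, 0, 0, 0]
  [0, 1, 0, 0, 0]
  [0, 0, 2, 1, 0]
  [0, 0, 0, 2, 1]
  [0, 0, 0, 0, 2]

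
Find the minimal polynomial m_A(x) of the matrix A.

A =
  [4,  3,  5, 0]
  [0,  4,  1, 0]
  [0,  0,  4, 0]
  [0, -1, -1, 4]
x^3 - 12*x^2 + 48*x - 64

The characteristic polynomial is χ_A(x) = (x - 4)^4, so the eigenvalues are known. The minimal polynomial is
  m_A(x) = Π_λ (x − λ)^{k_λ}
where k_λ is the size of the *largest* Jordan block for λ (equivalently, the smallest k with (A − λI)^k v = 0 for every generalised eigenvector v of λ).

  λ = 4: largest Jordan block has size 3, contributing (x − 4)^3

So m_A(x) = (x - 4)^3 = x^3 - 12*x^2 + 48*x - 64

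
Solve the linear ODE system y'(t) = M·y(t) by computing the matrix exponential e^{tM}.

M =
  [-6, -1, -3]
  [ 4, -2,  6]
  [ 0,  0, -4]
e^{tM} =
  [-2*t*exp(-4*t) + exp(-4*t), -t*exp(-4*t), -3*t*exp(-4*t)]
  [4*t*exp(-4*t), 2*t*exp(-4*t) + exp(-4*t), 6*t*exp(-4*t)]
  [0, 0, exp(-4*t)]

Strategy: write M = P · J · P⁻¹ where J is a Jordan canonical form, so e^{tM} = P · e^{tJ} · P⁻¹, and e^{tJ} can be computed block-by-block.

M has Jordan form
J =
  [-4,  1,  0]
  [ 0, -4,  0]
  [ 0,  0, -4]
(up to reordering of blocks).

Per-block formulas:
  For a 2×2 Jordan block J_2(-4): exp(t · J_2(-4)) = e^(-4t)·(I + t·N), where N is the 2×2 nilpotent shift.
  For a 1×1 block at λ = -4: exp(t · [-4]) = [e^(-4t)].

After assembling e^{tJ} and conjugating by P, we get:

e^{tM} =
  [-2*t*exp(-4*t) + exp(-4*t), -t*exp(-4*t), -3*t*exp(-4*t)]
  [4*t*exp(-4*t), 2*t*exp(-4*t) + exp(-4*t), 6*t*exp(-4*t)]
  [0, 0, exp(-4*t)]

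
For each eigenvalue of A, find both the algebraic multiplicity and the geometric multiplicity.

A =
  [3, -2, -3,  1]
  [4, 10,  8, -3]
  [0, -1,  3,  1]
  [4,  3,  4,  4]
λ = 5: alg = 4, geom = 2

Step 1 — factor the characteristic polynomial to read off the algebraic multiplicities:
  χ_A(x) = (x - 5)^4

Step 2 — compute geometric multiplicities via the rank-nullity identity g(λ) = n − rank(A − λI):
  rank(A − (5)·I) = 2, so dim ker(A − (5)·I) = n − 2 = 2

Summary:
  λ = 5: algebraic multiplicity = 4, geometric multiplicity = 2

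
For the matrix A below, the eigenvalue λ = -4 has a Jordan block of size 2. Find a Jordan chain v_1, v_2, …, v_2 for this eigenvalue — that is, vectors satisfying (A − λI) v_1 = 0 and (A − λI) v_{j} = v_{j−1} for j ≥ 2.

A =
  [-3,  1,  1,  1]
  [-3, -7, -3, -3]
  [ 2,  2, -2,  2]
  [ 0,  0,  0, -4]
A Jordan chain for λ = -4 of length 2:
v_1 = (1, -3, 2, 0)ᵀ
v_2 = (1, 0, 0, 0)ᵀ

Let N = A − (-4)·I. We want v_2 with N^2 v_2 = 0 but N^1 v_2 ≠ 0; then v_{j-1} := N · v_j for j = 2, …, 2.

Pick v_2 = (1, 0, 0, 0)ᵀ.
Then v_1 = N · v_2 = (1, -3, 2, 0)ᵀ.

Sanity check: (A − (-4)·I) v_1 = (0, 0, 0, 0)ᵀ = 0. ✓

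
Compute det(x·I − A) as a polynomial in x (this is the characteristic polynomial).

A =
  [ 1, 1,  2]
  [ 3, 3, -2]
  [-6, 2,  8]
x^3 - 12*x^2 + 48*x - 64

Expanding det(x·I − A) (e.g. by cofactor expansion or by noting that A is similar to its Jordan form J, which has the same characteristic polynomial as A) gives
  χ_A(x) = x^3 - 12*x^2 + 48*x - 64
which factors as (x - 4)^3. The eigenvalues (with algebraic multiplicities) are λ = 4 with multiplicity 3.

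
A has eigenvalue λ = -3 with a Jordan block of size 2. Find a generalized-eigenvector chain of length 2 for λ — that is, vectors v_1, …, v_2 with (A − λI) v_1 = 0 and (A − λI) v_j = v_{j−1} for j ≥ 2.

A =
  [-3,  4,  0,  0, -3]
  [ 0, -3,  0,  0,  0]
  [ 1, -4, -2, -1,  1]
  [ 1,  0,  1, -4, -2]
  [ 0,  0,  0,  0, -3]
A Jordan chain for λ = -3 of length 2:
v_1 = (0, 0, 1, 1, 0)ᵀ
v_2 = (1, 0, 0, 0, 0)ᵀ

Let N = A − (-3)·I. We want v_2 with N^2 v_2 = 0 but N^1 v_2 ≠ 0; then v_{j-1} := N · v_j for j = 2, …, 2.

Pick v_2 = (1, 0, 0, 0, 0)ᵀ.
Then v_1 = N · v_2 = (0, 0, 1, 1, 0)ᵀ.

Sanity check: (A − (-3)·I) v_1 = (0, 0, 0, 0, 0)ᵀ = 0. ✓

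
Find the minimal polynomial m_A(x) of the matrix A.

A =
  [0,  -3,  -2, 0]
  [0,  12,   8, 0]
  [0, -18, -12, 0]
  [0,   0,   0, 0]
x^2

The characteristic polynomial is χ_A(x) = x^4, so the eigenvalues are known. The minimal polynomial is
  m_A(x) = Π_λ (x − λ)^{k_λ}
where k_λ is the size of the *largest* Jordan block for λ (equivalently, the smallest k with (A − λI)^k v = 0 for every generalised eigenvector v of λ).

  λ = 0: largest Jordan block has size 2, contributing (x − 0)^2

So m_A(x) = x^2 = x^2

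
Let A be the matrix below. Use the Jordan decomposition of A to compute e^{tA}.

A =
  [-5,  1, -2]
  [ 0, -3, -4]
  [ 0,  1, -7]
e^{tA} =
  [exp(-5*t), t*exp(-5*t), -2*t*exp(-5*t)]
  [0, 2*t*exp(-5*t) + exp(-5*t), -4*t*exp(-5*t)]
  [0, t*exp(-5*t), -2*t*exp(-5*t) + exp(-5*t)]

Strategy: write A = P · J · P⁻¹ where J is a Jordan canonical form, so e^{tA} = P · e^{tJ} · P⁻¹, and e^{tJ} can be computed block-by-block.

A has Jordan form
J =
  [-5,  1,  0]
  [ 0, -5,  0]
  [ 0,  0, -5]
(up to reordering of blocks).

Per-block formulas:
  For a 2×2 Jordan block J_2(-5): exp(t · J_2(-5)) = e^(-5t)·(I + t·N), where N is the 2×2 nilpotent shift.
  For a 1×1 block at λ = -5: exp(t · [-5]) = [e^(-5t)].

After assembling e^{tJ} and conjugating by P, we get:

e^{tA} =
  [exp(-5*t), t*exp(-5*t), -2*t*exp(-5*t)]
  [0, 2*t*exp(-5*t) + exp(-5*t), -4*t*exp(-5*t)]
  [0, t*exp(-5*t), -2*t*exp(-5*t) + exp(-5*t)]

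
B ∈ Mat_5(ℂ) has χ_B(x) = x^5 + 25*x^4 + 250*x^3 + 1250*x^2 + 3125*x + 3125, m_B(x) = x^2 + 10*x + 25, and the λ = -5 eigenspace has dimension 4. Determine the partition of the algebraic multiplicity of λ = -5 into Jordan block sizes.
Block sizes for λ = -5: [2, 1, 1, 1]

Step 1 — from the characteristic polynomial, algebraic multiplicity of λ = -5 is 5. From dim ker(B − (-5)·I) = 4, there are exactly 4 Jordan blocks for λ = -5.
Step 2 — from the minimal polynomial, the factor (x + 5)^2 tells us the largest block for λ = -5 has size 2.
Step 3 — with total size 5, 4 blocks, and largest block 2, the block sizes (in nonincreasing order) are [2, 1, 1, 1].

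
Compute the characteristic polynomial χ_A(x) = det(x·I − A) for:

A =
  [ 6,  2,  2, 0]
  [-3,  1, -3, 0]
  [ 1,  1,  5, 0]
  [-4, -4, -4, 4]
x^4 - 16*x^3 + 96*x^2 - 256*x + 256

Expanding det(x·I − A) (e.g. by cofactor expansion or by noting that A is similar to its Jordan form J, which has the same characteristic polynomial as A) gives
  χ_A(x) = x^4 - 16*x^3 + 96*x^2 - 256*x + 256
which factors as (x - 4)^4. The eigenvalues (with algebraic multiplicities) are λ = 4 with multiplicity 4.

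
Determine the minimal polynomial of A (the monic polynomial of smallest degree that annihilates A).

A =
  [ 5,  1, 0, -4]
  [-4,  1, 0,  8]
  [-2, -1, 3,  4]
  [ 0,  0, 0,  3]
x^2 - 6*x + 9

The characteristic polynomial is χ_A(x) = (x - 3)^4, so the eigenvalues are known. The minimal polynomial is
  m_A(x) = Π_λ (x − λ)^{k_λ}
where k_λ is the size of the *largest* Jordan block for λ (equivalently, the smallest k with (A − λI)^k v = 0 for every generalised eigenvector v of λ).

  λ = 3: largest Jordan block has size 2, contributing (x − 3)^2

So m_A(x) = (x - 3)^2 = x^2 - 6*x + 9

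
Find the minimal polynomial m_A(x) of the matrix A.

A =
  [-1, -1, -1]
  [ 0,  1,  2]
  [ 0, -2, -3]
x^2 + 2*x + 1

The characteristic polynomial is χ_A(x) = (x + 1)^3, so the eigenvalues are known. The minimal polynomial is
  m_A(x) = Π_λ (x − λ)^{k_λ}
where k_λ is the size of the *largest* Jordan block for λ (equivalently, the smallest k with (A − λI)^k v = 0 for every generalised eigenvector v of λ).

  λ = -1: largest Jordan block has size 2, contributing (x + 1)^2

So m_A(x) = (x + 1)^2 = x^2 + 2*x + 1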